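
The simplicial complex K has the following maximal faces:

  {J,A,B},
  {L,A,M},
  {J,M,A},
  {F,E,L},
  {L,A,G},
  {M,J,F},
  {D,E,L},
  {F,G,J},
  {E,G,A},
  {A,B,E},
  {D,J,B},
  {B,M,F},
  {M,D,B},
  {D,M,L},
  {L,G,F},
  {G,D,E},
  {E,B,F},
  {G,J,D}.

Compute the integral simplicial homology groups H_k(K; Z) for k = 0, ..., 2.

H_0 = Z,  H_1 = Z × Z/2,  H_2 = 0.

K has 9 vertices, 27 edges, 18 triangles.
rank ∂_0 = 0, rank ∂_1 = 8 ⇒ b_0 = 9 − 0 − 8 = 1; all invariant factors of ∂_1 are 1 so no torsion. So H_0 ≅ Z.
rank ∂_1 = 8, rank ∂_2 = 18 ⇒ b_1 = 27 − 8 − 18 = 1; ∂_2 has invariant factor(s) [2] giving torsion. So H_1 ≅ Z × Z/2.
rank ∂_2 = 18, rank ∂_3 = 0 ⇒ b_2 = 18 − 18 − 0 = 0. So H_2 ≅ 0.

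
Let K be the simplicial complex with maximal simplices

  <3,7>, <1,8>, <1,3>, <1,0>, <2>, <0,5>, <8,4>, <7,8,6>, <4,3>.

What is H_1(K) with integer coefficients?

Take the total order 0 < 1 < 2 < 3 < 4 < 5 < 6 < 7 < 8 on the vertex set. Then K (dimension 2) consists of the simplices:

  0-simplices (9): [0], [1], [2], [3], [4], [5], [6], [7], [8]
  1-simplices (10): [0,1], [0,5], [1,3], [1,8], [3,4], [3,7], [4,8], [6,7], [6,8], [7,8]
  2-simplices (1): [6,7,8]

giving chain groups C_0 ≅ Z^9, C_1 ≅ Z^10, C_2 ≅ Z^1.

∂_1: C_1 → C_0 sends each edge [p,q] (with p < q) to q − p. For instance
  ∂[3,7] = [7] − [3].
This gives a 9×10 integer matrix of rank 7; reducing to Smith normal form yields diagonal entries (1,1,1,1,1,1,1).

Boundary ∂_2: C_2 → C_1 acts by ∂[p,q,r] = [q,r] − [p,r] + [p,q]. For instance
  ∂[6,7,8] = [7,8] − [6,8] + [6,7].
As a 10×1 matrix over Z this has rank 1, with invariant factors (1).

From H_k ≅ ker(∂_k) / im(∂_{k+1}) we obtain:

  H_1: rank ker ∂_1 − rank ∂_2 = (10 − 7) − 1 = 2, and the invariant factors of ∂_2 are all 1, so H_1 = Z^2.

H_1 ≅ Z^2.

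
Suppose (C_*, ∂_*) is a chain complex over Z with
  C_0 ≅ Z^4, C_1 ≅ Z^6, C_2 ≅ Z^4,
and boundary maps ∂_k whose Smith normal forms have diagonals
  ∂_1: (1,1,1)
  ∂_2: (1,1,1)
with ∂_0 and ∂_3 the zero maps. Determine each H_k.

H_0 ≅ Z,  H_1 = 0,  H_2 ≅ Z.

H_0: b_0 = 4 − 0 − 3 = 1; torsion from ∂_1 factors > 1: none. So H_0 ≅ Z.
H_1: b_1 = 6 − 3 − 3 = 0; torsion from ∂_2 factors > 1: none. So H_1 ≅ 0.
H_2: b_2 = 4 − 3 − 0 = 1; torsion from ∂_3 factors > 1: none. So H_2 ≅ Z.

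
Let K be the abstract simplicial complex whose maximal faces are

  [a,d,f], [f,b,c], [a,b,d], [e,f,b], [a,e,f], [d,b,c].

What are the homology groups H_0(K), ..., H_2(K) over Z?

Take the total order a < b < c < d < e < f on the vertex set. Then K (dimension 2) consists of the simplices:

  0-simplices (6): a, b, c, d, e, f
  1-simplices (12): ab, ad, ae, af, bc, bd, be, bf, cd, cf, df, ef
  2-simplices (6): abd, adf, aef, bcd, bcf, bef

so the chain groups are C_0 ≅ Z^6, C_1 ≅ Z^12, C_2 ≅ Z^6.

∂_1: C_1 → C_0 is given by ∂[p,q] = [q] − [p]. For instance
  ∂bd = d − b.
As a 6×12 matrix over Z this has rank 5, with invariant factors (1,1,1,1,1).

The boundary map ∂_2: C_2 → C_1 sends each 2-simplex [p,q,r] to [q,r] − [p,r] + [p,q]. For instance
  ∂bef = ef − bf + be,
  ∂bcd = cd − bd + bc.
This gives a 12×6 integer matrix of rank 6; reducing to Smith normal form yields diagonal entries (1,1,1,1,1,1).

From H_k ≅ ker(∂_k) / im(∂_{k+1}) we obtain:

  H_0: rank C_0 − rank ∂_1 = 6 − 5 = 1, and the invariant factors of ∂_1 are all 1, so H_0 ≅ Z.
  H_1: rank ker ∂_1 − rank ∂_2 = (12 − 5) − 6 = 1, and the invariant factors of ∂_2 are all 1, so H_1 ≅ Z.
  H_2: rank ker ∂_2 − rank ∂_3 = (6 − 6) − 0 = 0, and there is no ∂_3, so H_2 ≅ 0.

(K is a triangulation of the cylinder S^1 x I.)

H_0 = Z,  H_1 = Z,  H_2 = 0.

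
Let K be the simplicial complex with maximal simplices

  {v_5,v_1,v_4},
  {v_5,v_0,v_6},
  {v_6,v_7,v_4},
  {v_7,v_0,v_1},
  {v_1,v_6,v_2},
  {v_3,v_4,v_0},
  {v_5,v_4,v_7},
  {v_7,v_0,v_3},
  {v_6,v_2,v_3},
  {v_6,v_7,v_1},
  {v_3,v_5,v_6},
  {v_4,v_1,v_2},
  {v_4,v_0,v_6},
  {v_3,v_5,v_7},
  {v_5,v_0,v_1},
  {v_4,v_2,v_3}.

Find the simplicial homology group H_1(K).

H_1 ≅ Z^2.

Fix the vertex order v_0 < v_1 < v_2 < v_3 < v_4 < v_5 < v_6 < v_7 and write every simplex with vertices in increasing order. Then dim K = 2 and the simplices of K are:

  0-simplices (8): [v_0], [v_1], [v_2], [v_3], [v_4], [v_5], [v_6], [v_7]
  1-simplices (24): (24 of them)
  2-simplices (16): (16 of them)

giving chain groups C_0 ≅ Z^8, C_1 ≅ Z^24, C_2 ≅ Z^16.

∂_1: C_1 → C_0 sends each edge [p,q] (with p < q) to q − p.
The resulting 8×24 matrix has rank 7, and its Smith normal form has invariant factors (1,1,1,1,1,1,1).

The boundary map ∂_2: C_2 → C_1 sends each 2-simplex [p,q,r] to [q,r] − [p,r] + [p,q]. For instance
  ∂[v_1,v_4,v_5] = [v_4,v_5] − [v_1,v_5] + [v_1,v_4],
  ∂[v_4,v_6,v_7] = [v_6,v_7] − [v_4,v_7] + [v_4,v_6].
As a 24×16 matrix over Z this has rank 15, with invariant factors (1,1,1,1,1,1,1,1,1,1,1,1,1,1,1).

From H_k ≅ ker(∂_k) / im(∂_{k+1}) we obtain:

  H_1: rank ker ∂_1 − rank ∂_2 = (24 − 7) − 15 = 2, and the invariant factors of ∂_2 are all 1, so H_1 ≅ Z^2.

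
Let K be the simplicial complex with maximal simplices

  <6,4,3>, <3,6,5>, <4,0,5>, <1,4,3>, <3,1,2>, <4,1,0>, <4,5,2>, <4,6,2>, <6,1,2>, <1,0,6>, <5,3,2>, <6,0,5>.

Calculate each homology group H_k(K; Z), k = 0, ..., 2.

H_0 ≅ Z,  H_1 ≅ Z/2Z,  H_2 = 0.

K has 7 vertices, 18 edges, 12 triangles.
rank ∂_0 = 0, rank ∂_1 = 6 ⇒ b_0 = 7 − 0 − 6 = 1; all invariant factors of ∂_1 are 1 so no torsion. So H_0 = Z.
rank ∂_1 = 6, rank ∂_2 = 12 ⇒ b_1 = 18 − 6 − 12 = 0; ∂_2 has invariant factor(s) [2] giving torsion. So H_1 = Z/2Z.
rank ∂_2 = 12, rank ∂_3 = 0 ⇒ b_2 = 12 − 12 − 0 = 0. So H_2 = 0.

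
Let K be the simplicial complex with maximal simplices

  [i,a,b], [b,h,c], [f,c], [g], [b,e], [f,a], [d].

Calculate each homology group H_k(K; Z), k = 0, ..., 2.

Order the vertices as a < b < c < d < e < f < g < h < i. Listing each simplex with vertices in this order, K has dimension 2 with simplices:

  0-simplices (9): a, b, c, d, e, f, g, h, i
  1-simplices (9): ab, af, ai, bc, be, bh, bi, cf, ch
  2-simplices (2): abi, bch

Hence C_0 ≅ Z^9, C_1 ≅ Z^9, C_2 ≅ Z^2.

∂_1: C_1 → C_0 is given by ∂[p,q] = [q] − [p].
The resulting 9×9 matrix has rank 6, and its Smith normal form has invariant factors (1,1,1,1,1,1).

The boundary map ∂_2: C_2 → C_1 sends each 2-simplex [p,q,r] to [q,r] − [p,r] + [p,q]. For instance
  ∂bch = ch − bh + bc,
  ∂abi = bi − ai + ab.
As a 9×2 matrix over Z this has rank 2, with invariant factors (1,1).

Now H_k = ker ∂_k / im ∂_{k+1}, so:

  H_0: rank C_0 − rank ∂_1 = 9 − 6 = 3, and the invariant factors of ∂_1 are all 1, so H_0 ≅ Z^3.
  H_1: rank ker ∂_1 − rank ∂_2 = (9 − 6) − 2 = 1, and the invariant factors of ∂_2 are all 1, so H_1 ≅ Z.
  H_2: rank ker ∂_2 − rank ∂_3 = (2 − 2) − 0 = 0, and there is no ∂_3, so H_2 ≅ 0.

H_0 ≅ Z^3,  H_1 ≅ Z,  H_2 = 0.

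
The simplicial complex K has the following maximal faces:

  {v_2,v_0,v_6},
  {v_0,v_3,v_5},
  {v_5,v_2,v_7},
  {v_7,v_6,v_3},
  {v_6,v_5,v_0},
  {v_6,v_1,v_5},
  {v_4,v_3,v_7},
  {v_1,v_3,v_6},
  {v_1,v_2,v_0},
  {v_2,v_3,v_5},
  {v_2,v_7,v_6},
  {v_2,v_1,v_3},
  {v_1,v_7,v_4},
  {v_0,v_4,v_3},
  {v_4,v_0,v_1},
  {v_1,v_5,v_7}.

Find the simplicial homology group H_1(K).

K has 8 vertices, 24 edges, 16 triangles.
rank ∂_1 = 7, rank ∂_2 = 15 ⇒ b_1 = 24 − 7 − 15 = 2; all invariant factors of ∂_2 are 1 so no torsion. So H_1 = Z^2.

H_1 ≅ Z^2.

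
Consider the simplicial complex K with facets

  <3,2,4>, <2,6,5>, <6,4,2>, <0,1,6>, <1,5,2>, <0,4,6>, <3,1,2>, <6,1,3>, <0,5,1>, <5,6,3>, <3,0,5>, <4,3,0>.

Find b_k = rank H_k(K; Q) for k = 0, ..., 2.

Take the total order 0 < 1 < 2 < 3 < 4 < 5 < 6 on the vertex set. Then K (dimension 2) consists of the simplices:

  0-simplices (7): [0], [1], [2], [3], [4], [5], [6]
  1-simplices (18): [0,1], [0,3], [0,4], [0,5], [0,6], [1,2], [1,3], [1,5], [1,6], [2,3], [2,4], [2,5], [2,6], [3,4], [3,5], [3,6], [4,6], [5,6]
  2-simplices (12): [0,1,5], [0,1,6], [0,3,4], [0,3,5], [0,4,6], [1,2,3], [1,2,5], [1,3,6], [2,3,4], [2,4,6], [2,5,6], [3,5,6]

giving chain groups C_0 ≅ Z^7, C_1 ≅ Z^18, C_2 ≅ Z^12.

Boundary ∂_1: C_1 → C_0 sends each edge [p,q] (with p < q) to q − p. For instance
  ∂[4,6] = [6] − [4].
This gives a 7×18 integer matrix of rank 6; reducing to Smith normal form yields diagonal entries (1,1,1,1,1,1).

∂_2: C_2 → C_1 sends each 2-simplex [p,q,r] to [q,r] − [p,r] + [p,q]. For instance
  ∂[2,3,4] = [3,4] − [2,4] + [2,3],
  ∂[0,4,6] = [4,6] − [0,6] + [0,4].
This gives a 18×12 integer matrix of rank 12; reducing to Smith normal form yields diagonal entries (1,1,1,1,1,1,1,1,1,1,1,2).

Computing H_k = (kernel of ∂_k) / (image of ∂_{k+1}):

  H_0: rank C_0 − rank ∂_1 = 7 − 6 = 1, and the invariant factors of ∂_1 are all 1, so H_0 ≅ Z.
  H_1: rank ker ∂_1 − rank ∂_2 = (18 − 6) − 12 = 0, and ∂_2 has invariant factor 2 > 1, so H_1 ≅ Z/2.
  H_2: rank ker ∂_2 − rank ∂_3 = (12 − 12) − 0 = 0, and there is no ∂_3, so H_2 ≅ 0.

(K is a triangulation of the real projective plane RP^2.)

Hence the Betti numbers are b_0 = 1, b_1 = 0, b_2 = 0.

b_0 = 1, b_1 = 0, b_2 = 0.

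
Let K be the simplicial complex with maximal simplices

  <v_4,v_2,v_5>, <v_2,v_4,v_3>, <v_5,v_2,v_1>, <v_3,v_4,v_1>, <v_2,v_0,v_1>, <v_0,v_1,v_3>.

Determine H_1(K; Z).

H_1 ≅ Z.

Fix the vertex order v_0 < v_1 < v_2 < v_3 < v_4 < v_5 and write every simplex with vertices in increasing order. Then dim K = 2 and the simplices of K are:

  0-simplices (6): [v_0], [v_1], [v_2], [v_3], [v_4], [v_5]
  1-simplices (12): [v_0,v_1], [v_0,v_2], [v_0,v_3], [v_1,v_2], [v_1,v_3], [v_1,v_4], [v_1,v_5], [v_2,v_3], [v_2,v_4], [v_2,v_5], [v_3,v_4], [v_4,v_5]
  2-simplices (6): [v_0,v_1,v_2], [v_0,v_1,v_3], [v_1,v_2,v_5], [v_1,v_3,v_4], [v_2,v_3,v_4], [v_2,v_4,v_5]

giving chain groups C_0 ≅ Z^6, C_1 ≅ Z^12, C_2 ≅ Z^6.

Boundary ∂_1: C_1 → C_0 is given by ∂[p,q] = [q] − [p]. For instance
  ∂[v_0,v_1] = [v_1] − [v_0].
The 6×12 boundary matrix has rank 5 and Smith normal form diag(1,1,1,1,1).

Boundary ∂_2: C_2 → C_1 maps a triangle to the signed sum of its edges. For instance
  ∂[v_0,v_1,v_2] = [v_1,v_2] − [v_0,v_2] + [v_0,v_1],
  ∂[v_1,v_2,v_5] = [v_2,v_5] − [v_1,v_5] + [v_1,v_2].
The 12×6 boundary matrix has rank 6 and Smith normal form diag(1,1,1,1,1,1).

From H_k ≅ ker(∂_k) / im(∂_{k+1}) we obtain:

  H_1: rank ker ∂_1 − rank ∂_2 = (12 − 5) − 6 = 1, and the invariant factors of ∂_2 are all 1, so H_1 = Z.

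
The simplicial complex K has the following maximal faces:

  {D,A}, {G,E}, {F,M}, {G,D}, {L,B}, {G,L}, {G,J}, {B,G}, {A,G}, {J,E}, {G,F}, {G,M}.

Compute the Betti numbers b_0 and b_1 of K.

Fix the vertex order A < B < D < E < F < G < J < L < M and write every simplex with vertices in increasing order. Then dim K = 1 and the simplices of K are:

  0-simplices (9): A, B, D, E, F, G, J, L, M
  1-simplices (12): AD, AG, BG, BL, DG, EG, EJ, FG, FM, GJ, GL, GM

Hence C_0 ≅ Z^9, C_1 ≅ Z^12.

Boundary ∂_1: C_1 → C_0 is given by ∂[p,q] = [q] − [p].
The resulting 9×12 matrix has rank 8, and its Smith normal form has invariant factors (1,1,1,1,1,1,1,1).

Now H_k = ker ∂_k / im ∂_{k+1}, so:

  H_0: rank C_0 − rank ∂_1 = 9 − 8 = 1, and the invariant factors of ∂_1 are all 1, so H_0 ≅ Z.
  H_1: rank ker ∂_1 − rank ∂_2 = (12 − 8) − 0 = 4, and there is no ∂_2, so H_1 ≅ Z^4.

Hence the Betti numbers are b_0 = 1, b_1 = 4.

b_0 = 1, b_1 = 4.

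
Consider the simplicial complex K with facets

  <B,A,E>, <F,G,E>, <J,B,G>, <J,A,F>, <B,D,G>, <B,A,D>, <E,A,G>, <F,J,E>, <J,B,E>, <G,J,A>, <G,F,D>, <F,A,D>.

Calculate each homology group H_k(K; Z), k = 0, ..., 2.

H_0 ≅ Z,  H_1 ≅ Z/2Z,  H_2 = 0.

Take the total order A < B < D < E < F < G < J on the vertex set. Then K (dimension 2) consists of the simplices:

  0-simplices (7): A, B, D, E, F, G, J
  1-simplices (18): AB, AD, AE, AF, AG, AJ, BD, BE, BG, BJ, DF, DG, EF, EG, EJ, FG, FJ, GJ
  2-simplices (12): ABD, ABE, ADF, AEG, AFJ, AGJ, BDG, BEJ, BGJ, DFG, EFG, EFJ

so the chain groups are C_0 ≅ Z^7, C_1 ≅ Z^18, C_2 ≅ Z^12.

The boundary map ∂_1: C_1 → C_0 maps an edge to its endpoints' difference, ∂[p,q] = q − p. For instance
  ∂BG = G − B.
As a 7×18 matrix over Z this has rank 6, with invariant factors (1,1,1,1,1,1).

Boundary ∂_2: C_2 → C_1 acts by ∂[p,q,r] = [q,r] − [p,r] + [p,q]. For instance
  ∂BEJ = EJ − BJ + BE,
  ∂BGJ = GJ − BJ + BG.
The 18×12 boundary matrix has rank 12 and Smith normal form diag(1,1,1,1,1,1,1,1,1,1,1,2).

From H_k ≅ ker(∂_k) / im(∂_{k+1}) we obtain:

  H_0: rank C_0 − rank ∂_1 = 7 − 6 = 1, and the invariant factors of ∂_1 are all 1, so H_0 ≅ Z.
  H_1: rank ker ∂_1 − rank ∂_2 = (18 − 6) − 12 = 0, and ∂_2 has invariant factor 2 > 1, so H_1 ≅ Z/2Z.
  H_2: rank ker ∂_2 − rank ∂_3 = (12 − 12) − 0 = 0, and there is no ∂_3, so H_2 ≅ 0.

As a check, the Euler characteristic is 7 − 18 + 12 = 1, which agrees with 1 − 0 + 0 = 1.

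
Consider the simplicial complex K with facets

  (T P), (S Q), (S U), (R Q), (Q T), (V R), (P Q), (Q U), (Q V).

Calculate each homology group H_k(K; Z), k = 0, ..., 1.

H_0 = Z,  H_1 = Z^3.

K has 7 vertices, 9 edges.
rank ∂_0 = 0, rank ∂_1 = 6 ⇒ b_0 = 7 − 0 − 6 = 1; all invariant factors of ∂_1 are 1 so no torsion. So H_0 = Z.
rank ∂_1 = 6, rank ∂_2 = 0 ⇒ b_1 = 9 − 6 − 0 = 3. So H_1 = Z^3.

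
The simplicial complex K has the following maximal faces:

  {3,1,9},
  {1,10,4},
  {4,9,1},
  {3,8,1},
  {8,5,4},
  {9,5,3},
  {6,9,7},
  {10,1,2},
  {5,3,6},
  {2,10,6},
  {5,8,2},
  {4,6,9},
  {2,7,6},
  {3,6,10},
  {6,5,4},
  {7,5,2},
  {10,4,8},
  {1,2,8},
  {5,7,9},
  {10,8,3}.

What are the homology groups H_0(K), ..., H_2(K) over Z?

H_0 ≅ Z,  H_1 ≅ Z ⊕ Z/2,  H_2 = 0.

K has 10 vertices, 30 edges, 20 triangles.
rank ∂_0 = 0, rank ∂_1 = 9 ⇒ b_0 = 10 − 0 − 9 = 1; all invariant factors of ∂_1 are 1 so no torsion. So H_0 ≅ Z.
rank ∂_1 = 9, rank ∂_2 = 20 ⇒ b_1 = 30 − 9 − 20 = 1; ∂_2 has invariant factor(s) [2] giving torsion. So H_1 ≅ Z ⊕ Z/2.
rank ∂_2 = 20, rank ∂_3 = 0 ⇒ b_2 = 20 − 20 − 0 = 0. So H_2 ≅ 0.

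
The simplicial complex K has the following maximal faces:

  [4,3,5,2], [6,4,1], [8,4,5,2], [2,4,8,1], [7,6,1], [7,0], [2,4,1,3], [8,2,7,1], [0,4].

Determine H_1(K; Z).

Order the vertices as 0 < 1 < 2 < 3 < 4 < 5 < 6 < 7 < 8. Listing each simplex with vertices in this order, K has dimension 3 with simplices:

  0-simplices (9): [0], [1], [2], [3], [4], [5], [6], [7], [8]
  1-simplices (21): [0,4], [0,7], [1,2], [1,3], [1,4], [1,6], [1,7], [1,8], [2,3], [2,4], [2,5], [2,7], [2,8], [3,4], [3,5], [4,5], [4,6], [4,8], [5,8], [6,7], [7,8]
  2-simplices (17): [1,2,3], [1,2,4], [1,2,7], [1,2,8], [1,3,4], [1,4,6], [1,4,8], [1,6,7], [1,7,8], [2,3,4], [2,3,5], [2,4,5], [2,4,8], [2,5,8], [2,7,8], [3,4,5], [4,5,8]
  3-simplices (5): [1,2,3,4], [1,2,4,8], [1,2,7,8], [2,3,4,5], [2,4,5,8]

so the chain groups are C_0 ≅ Z^9, C_1 ≅ Z^21, C_2 ≅ Z^17, C_3 ≅ Z^5.

Boundary ∂_1: C_1 → C_0 sends each edge [p,q] (with p < q) to q − p. For instance
  ∂[4,6] = [6] − [4].
The 9×21 boundary matrix has rank 8 and Smith normal form diag(1,1,1,1,1,1,1,1).

The boundary map ∂_2: C_2 → C_1 acts by ∂[p,q,r] = [q,r] − [p,r] + [p,q]. For instance
  ∂[1,7,8] = [7,8] − [1,8] + [1,7],
  ∂[1,2,7] = [2,7] − [1,7] + [1,2].
The resulting 21×17 matrix has rank 12, and its Smith normal form has invariant factors (1,1,1,1,1,1,1,1,1,1,1,1).

The boundary map ∂_3: C_3 → C_2 sends each 3-simplex σ to the alternating sum Σ_i (−1)^i (σ with its i-th vertex removed). For instance
  ∂[2,4,5,8] = [4,5,8] − [2,5,8] + [2,4,8] − [2,4,5],
  ∂[1,2,3,4] = [2,3,4] − [1,3,4] + [1,2,4] − [1,2,3].
This gives a 17×5 integer matrix of rank 5; reducing to Smith normal form yields diagonal entries (1,1,1,1,1).

Computing H_k = (kernel of ∂_k) / (image of ∂_{k+1}):

  H_1: rank ker ∂_1 − rank ∂_2 = (21 − 8) − 12 = 1, and the invariant factors of ∂_2 are all 1, so H_1 = Z.

H_1 ≅ Z.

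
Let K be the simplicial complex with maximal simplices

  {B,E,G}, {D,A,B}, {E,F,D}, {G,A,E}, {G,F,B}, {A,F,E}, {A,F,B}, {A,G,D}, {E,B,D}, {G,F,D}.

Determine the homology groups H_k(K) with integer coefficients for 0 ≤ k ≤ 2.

Order the vertices as A < B < D < E < F < G. Listing each simplex with vertices in this order, K has dimension 2 with simplices:

  0-simplices (6): A, B, D, E, F, G
  1-simplices (15): AB, AD, AE, AF, AG, BD, BE, BF, BG, DE, DF, DG, EF, EG, FG
  2-simplices (10): ABD, ABF, ADG, AEF, AEG, BDE, BEG, BFG, DEF, DFG

Hence C_0 ≅ Z^6, C_1 ≅ Z^15, C_2 ≅ Z^10.

The boundary map ∂_1: C_1 → C_0 maps an edge to its endpoints' difference, ∂[p,q] = q − p. For instance
  ∂AE = E − A.
This gives a 6×15 integer matrix of rank 5; reducing to Smith normal form yields diagonal entries (1,1,1,1,1).

The boundary map ∂_2: C_2 → C_1 maps a triangle to the signed sum of its edges. For instance
  ∂BFG = FG − BG + BF,
  ∂DEF = EF − DF + DE.
As a 15×10 matrix over Z this has rank 10, with invariant factors (1,1,1,1,1,1,1,1,1,2).

Now H_k = ker ∂_k / im ∂_{k+1}, so:

  H_0: rank C_0 − rank ∂_1 = 6 − 5 = 1, and the invariant factors of ∂_1 are all 1, so H_0 ≅ Z.
  H_1: rank ker ∂_1 − rank ∂_2 = (15 − 5) − 10 = 0, and ∂_2 has invariant factor 2 > 1, so H_1 ≅ Z/2Z.
  H_2: rank ker ∂_2 − rank ∂_3 = (10 − 10) − 0 = 0, and there is no ∂_3, so H_2 ≅ 0.

As a check, the Euler characteristic is 6 − 15 + 10 = 1, which agrees with 1 − 0 + 0 = 1.
(K is a triangulation of the real projective plane RP^2.)

H_0 = Z,  H_1 = Z/2Z,  H_2 = 0.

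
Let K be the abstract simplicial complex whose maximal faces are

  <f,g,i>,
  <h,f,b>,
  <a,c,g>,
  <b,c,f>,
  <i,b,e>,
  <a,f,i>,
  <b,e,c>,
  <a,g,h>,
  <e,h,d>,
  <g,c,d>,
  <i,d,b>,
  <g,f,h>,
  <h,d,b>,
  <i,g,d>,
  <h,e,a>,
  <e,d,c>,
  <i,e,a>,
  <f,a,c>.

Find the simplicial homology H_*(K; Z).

H_0 ≅ Z,  H_1 ≅ Z ⊕ Z/2,  H_2 = 0.

Take the total order a < b < c < d < e < f < g < h < i on the vertex set. Then K (dimension 2) consists of the simplices:

  0-simplices (9): a, b, c, d, e, f, g, h, i
  1-simplices (27): ac, ae, af, ag, ah, ai, bc, bd, be, bf, bh, bi, cd, ce, cf, cg, de, dg, dh, di, eh, ei, fg, fh, fi, gh, gi
  2-simplices (18): acf, acg, aeh, aei, afi, agh, bce, bcf, bdh, bdi, bei, bfh, cde, cdg, deh, dgi, fgh, fgi

so the chain groups are C_0 ≅ Z^9, C_1 ≅ Z^27, C_2 ≅ Z^18.

The boundary map ∂_1: C_1 → C_0 maps an edge to its endpoints' difference, ∂[p,q] = q − p.
The 9×27 boundary matrix has rank 8 and Smith normal form diag(1,1,1,1,1,1,1,1).

Boundary ∂_2: C_2 → C_1 maps a triangle to the signed sum of its edges. For instance
  ∂aeh = eh − ah + ae,
  ∂bce = ce − be + bc.
This gives a 27×18 integer matrix of rank 18; reducing to Smith normal form yields diagonal entries (1,1,1,1,1,1,1,1,1,1,1,1,1,1,1,1,1,2).

Now H_k = ker ∂_k / im ∂_{k+1}, so:

  H_0: rank C_0 − rank ∂_1 = 9 − 8 = 1, and the invariant factors of ∂_1 are all 1, so H_0 = Z.
  H_1: rank ker ∂_1 − rank ∂_2 = (27 − 8) − 18 = 1, and ∂_2 has invariant factor 2 > 1, so H_1 = Z ⊕ Z/2.
  H_2: rank ker ∂_2 − rank ∂_3 = (18 − 18) − 0 = 0, and there is no ∂_3, so H_2 = 0.

As a check, the Euler characteristic is 9 − 27 + 18 = 0, which agrees with 1 − 1 + 0 = 0.
(K is a triangulation of the Klein bottle.)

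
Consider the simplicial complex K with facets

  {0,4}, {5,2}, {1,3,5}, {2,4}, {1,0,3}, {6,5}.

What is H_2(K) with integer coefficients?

H_2 = 0.

Take the total order 0 < 1 < 2 < 3 < 4 < 5 < 6 on the vertex set. Then K (dimension 2) consists of the simplices:

  0-simplices (7): [0], [1], [2], [3], [4], [5], [6]
  1-simplices (9): [0,1], [0,3], [0,4], [1,3], [1,5], [2,4], [2,5], [3,5], [5,6]
  2-simplices (2): [0,1,3], [1,3,5]

Hence C_0 ≅ Z^7, C_1 ≅ Z^9, C_2 ≅ Z^2.

The boundary map ∂_1: C_1 → C_0 is given by ∂[p,q] = [q] − [p].
This gives a 7×9 integer matrix of rank 6; reducing to Smith normal form yields diagonal entries (1,1,1,1,1,1).

The boundary map ∂_2: C_2 → C_1 acts by ∂[p,q,r] = [q,r] − [p,r] + [p,q]. For instance
  ∂[0,1,3] = [1,3] − [0,3] + [0,1],
  ∂[1,3,5] = [3,5] − [1,5] + [1,3].
The 9×2 boundary matrix has rank 2 and Smith normal form diag(1,1).

Computing H_k = (kernel of ∂_k) / (image of ∂_{k+1}):

  H_2: rank ker ∂_2 − rank ∂_3 = (2 − 2) − 0 = 0, and there is no ∂_3, so H_2 ≅ 0.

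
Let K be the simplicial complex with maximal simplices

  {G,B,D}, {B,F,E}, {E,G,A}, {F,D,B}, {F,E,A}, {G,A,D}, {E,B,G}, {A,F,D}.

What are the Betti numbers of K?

b_0 = 1, b_1 = 0, b_2 = 1.

Take the total order A < B < D < E < F < G on the vertex set. Then K (dimension 2) consists of the simplices:

  0-simplices (6): A, B, D, E, F, G
  1-simplices (12): AD, AE, AF, AG, BD, BE, BF, BG, DF, DG, EF, EG
  2-simplices (8): ADF, ADG, AEF, AEG, BDF, BDG, BEF, BEG

Hence C_0 ≅ Z^6, C_1 ≅ Z^12, C_2 ≅ Z^8.

The boundary map ∂_1: C_1 → C_0 maps an edge to its endpoints' difference, ∂[p,q] = q − p. For instance
  ∂BF = F − B.
The resulting 6×12 matrix has rank 5, and its Smith normal form has invariant factors (1,1,1,1,1).

The boundary map ∂_2: C_2 → C_1 sends each 2-simplex [p,q,r] to [q,r] − [p,r] + [p,q]. For instance
  ∂BEF = EF − BF + BE,
  ∂BEG = EG − BG + BE.
As a 12×8 matrix over Z this has rank 7, with invariant factors (1,1,1,1,1,1,1).

Reading off H_k = ker ∂_k / im ∂_{k+1}:

  H_0: rank C_0 − rank ∂_1 = 6 − 5 = 1, and the invariant factors of ∂_1 are all 1, so H_0 = Z.
  H_1: rank ker ∂_1 − rank ∂_2 = (12 − 5) − 7 = 0, and the invariant factors of ∂_2 are all 1, so H_1 = 0.
  H_2: rank ker ∂_2 − rank ∂_3 = (8 − 7) − 0 = 1, and there is no ∂_3, so H_2 = Z.

Hence the Betti numbers are b_0 = 1, b_1 = 0, b_2 = 1.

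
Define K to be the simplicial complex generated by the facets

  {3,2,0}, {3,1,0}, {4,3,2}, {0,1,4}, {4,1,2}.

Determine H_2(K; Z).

We work with the vertex ordering 0 < 1 < 2 < 3 < 4. The simplices of K, each written with vertices in increasing order, are:

  0-simplices (5): [0], [1], [2], [3], [4]
  1-simplices (10): [0,1], [0,2], [0,3], [0,4], [1,2], [1,3], [1,4], [2,3], [2,4], [3,4]
  2-simplices (5): [0,1,3], [0,1,4], [0,2,3], [1,2,4], [2,3,4]

so the chain groups are C_0 ≅ Z^5, C_1 ≅ Z^10, C_2 ≅ Z^5.

Boundary ∂_1: C_1 → C_0 is given by ∂[p,q] = [q] − [p].
The 5×10 boundary matrix has rank 4 and Smith normal form diag(1,1,1,1).

Boundary ∂_2: C_2 → C_1 maps a triangle to the signed sum of its edges. For instance
  ∂[0,2,3] = [2,3] − [0,3] + [0,2],
  ∂[0,1,3] = [1,3] − [0,3] + [0,1].
This gives a 10×5 integer matrix of rank 5; reducing to Smith normal form yields diagonal entries (1,1,1,1,1).

Reading off H_k = ker ∂_k / im ∂_{k+1}:

  H_2: rank ker ∂_2 − rank ∂_3 = (5 − 5) − 0 = 0, and there is no ∂_3, so H_2 ≅ 0.

H_2 = 0.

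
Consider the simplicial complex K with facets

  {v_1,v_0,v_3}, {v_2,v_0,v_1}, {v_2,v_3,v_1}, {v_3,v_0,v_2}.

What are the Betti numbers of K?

Fix the vertex order v_0 < v_1 < v_2 < v_3 and write every simplex with vertices in increasing order. Then dim K = 2 and the simplices of K are:

  0-simplices (4): [v_0], [v_1], [v_2], [v_3]
  1-simplices (6): [v_0,v_1], [v_0,v_2], [v_0,v_3], [v_1,v_2], [v_1,v_3], [v_2,v_3]
  2-simplices (4): [v_0,v_1,v_2], [v_0,v_1,v_3], [v_0,v_2,v_3], [v_1,v_2,v_3]

giving chain groups C_0 ≅ Z^4, C_1 ≅ Z^6, C_2 ≅ Z^4.

Boundary ∂_1: C_1 → C_0 maps an edge to its endpoints' difference, ∂[p,q] = q − p. For instance
  ∂[v_1,v_2] = [v_2] − [v_1].
The resulting 4×6 matrix has rank 3, and its Smith normal form has invariant factors (1,1,1).

∂_2: C_2 → C_1 sends each 2-simplex [p,q,r] to [q,r] − [p,r] + [p,q]. For instance
  ∂[v_1,v_2,v_3] = [v_2,v_3] − [v_1,v_3] + [v_1,v_2],
  ∂[v_0,v_1,v_3] = [v_1,v_3] − [v_0,v_3] + [v_0,v_1].
The 6×4 boundary matrix has rank 3 and Smith normal form diag(1,1,1).

From H_k ≅ ker(∂_k) / im(∂_{k+1}) we obtain:

  H_0: rank C_0 − rank ∂_1 = 4 − 3 = 1, and the invariant factors of ∂_1 are all 1, so H_0 ≅ Z.
  H_1: rank ker ∂_1 − rank ∂_2 = (6 − 3) − 3 = 0, and the invariant factors of ∂_2 are all 1, so H_1 ≅ 0.
  H_2: rank ker ∂_2 − rank ∂_3 = (4 − 3) − 0 = 1, and there is no ∂_3, so H_2 ≅ Z.

(K is a triangulation of the 2-sphere S^2.)

Hence the Betti numbers are b_0 = 1, b_1 = 0, b_2 = 1.

b_0 = 1, b_1 = 0, b_2 = 1.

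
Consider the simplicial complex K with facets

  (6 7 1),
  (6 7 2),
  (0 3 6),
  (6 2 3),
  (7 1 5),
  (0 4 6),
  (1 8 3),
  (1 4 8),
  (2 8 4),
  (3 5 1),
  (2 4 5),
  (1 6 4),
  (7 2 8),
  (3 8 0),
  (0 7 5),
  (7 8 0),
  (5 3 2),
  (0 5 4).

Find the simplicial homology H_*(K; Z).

H_0 = Z,  H_1 = Z^2,  H_2 = Z.

Fix the vertex order 0 < 1 < 2 < 3 < 4 < 5 < 6 < 7 < 8 and write every simplex with vertices in increasing order. Then dim K = 2 and the simplices of K are:

  0-simplices (9): [0], [1], [2], [3], [4], [5], [6], [7], [8]
  1-simplices (27): (27 of them)
  2-simplices (18): [0,3,6], [0,3,8], [0,4,5], [0,4,6], [0,5,7], [0,7,8], [1,3,5], [1,3,8], [1,4,6], [1,4,8], [1,5,7], [1,6,7], [2,3,5], [2,3,6], [2,4,5], [2,4,8], [2,6,7], [2,7,8]

giving chain groups C_0 ≅ Z^9, C_1 ≅ Z^27, C_2 ≅ Z^18.

∂_1: C_1 → C_0 sends each edge [p,q] (with p < q) to q − p.
The resulting 9×27 matrix has rank 8, and its Smith normal form has invariant factors (1,1,1,1,1,1,1,1).

The boundary map ∂_2: C_2 → C_1 acts by ∂[p,q,r] = [q,r] − [p,r] + [p,q]. For instance
  ∂[0,7,8] = [7,8] − [0,8] + [0,7],
  ∂[0,3,6] = [3,6] − [0,6] + [0,3].
The 27×18 boundary matrix has rank 17 and Smith normal form diag(1,1,1,1,1,1,1,1,1,1,1,1,1,1,1,1,1).

Reading off H_k = ker ∂_k / im ∂_{k+1}:

  H_0: rank C_0 − rank ∂_1 = 9 − 8 = 1, and the invariant factors of ∂_1 are all 1, so H_0 = Z.
  H_1: rank ker ∂_1 − rank ∂_2 = (27 − 8) − 17 = 2, and the invariant factors of ∂_2 are all 1, so H_1 = Z^2.
  H_2: rank ker ∂_2 − rank ∂_3 = (18 − 17) − 0 = 1, and there is no ∂_3, so H_2 = Z.

(K is a triangulation of the torus T^2.)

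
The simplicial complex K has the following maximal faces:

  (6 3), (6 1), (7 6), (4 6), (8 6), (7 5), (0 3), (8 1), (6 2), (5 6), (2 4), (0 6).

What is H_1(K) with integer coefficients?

Fix the vertex order 0 < 1 < 2 < 3 < 4 < 5 < 6 < 7 < 8 and write every simplex with vertices in increasing order. Then dim K = 1 and the simplices of K are:

  0-simplices (9): [0], [1], [2], [3], [4], [5], [6], [7], [8]
  1-simplices (12): [0,3], [0,6], [1,6], [1,8], [2,4], [2,6], [3,6], [4,6], [5,6], [5,7], [6,7], [6,8]

so the chain groups are C_0 ≅ Z^9, C_1 ≅ Z^12.

Boundary ∂_1: C_1 → C_0 maps an edge to its endpoints' difference, ∂[p,q] = q − p.
This gives a 9×12 integer matrix of rank 8; reducing to Smith normal form yields diagonal entries (1,1,1,1,1,1,1,1).

From H_k ≅ ker(∂_k) / im(∂_{k+1}) we obtain:

  H_1: rank ker ∂_1 − rank ∂_2 = (12 − 8) − 0 = 4, and there is no ∂_2, so H_1 = Z^4.

H_1 = Z^4.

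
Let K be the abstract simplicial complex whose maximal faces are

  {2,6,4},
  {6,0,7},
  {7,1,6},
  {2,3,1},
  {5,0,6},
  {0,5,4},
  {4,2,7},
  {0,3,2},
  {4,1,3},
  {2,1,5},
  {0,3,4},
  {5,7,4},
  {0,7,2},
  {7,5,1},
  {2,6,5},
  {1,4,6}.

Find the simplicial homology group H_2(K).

Order the vertices as 0 < 1 < 2 < 3 < 4 < 5 < 6 < 7. Listing each simplex with vertices in this order, K has dimension 2 with simplices:

  0-simplices (8): [0], [1], [2], [3], [4], [5], [6], [7]
  1-simplices (24): (24 of them)
  2-simplices (16): [0,2,3], [0,2,7], [0,3,4], [0,4,5], [0,5,6], [0,6,7], [1,2,3], [1,2,5], [1,3,4], [1,4,6], [1,5,7], [1,6,7], [2,4,6], [2,4,7], [2,5,6], [4,5,7]

so the chain groups are C_0 ≅ Z^8, C_1 ≅ Z^24, C_2 ≅ Z^16.

The boundary map ∂_1: C_1 → C_0 sends each edge [p,q] (with p < q) to q − p. For instance
  ∂[0,3] = [3] − [0].
This gives a 8×24 integer matrix of rank 7; reducing to Smith normal form yields diagonal entries (1,1,1,1,1,1,1).

The boundary map ∂_2: C_2 → C_1 maps a triangle to the signed sum of its edges. For instance
  ∂[0,5,6] = [5,6] − [0,6] + [0,5],
  ∂[4,5,7] = [5,7] − [4,7] + [4,5].
As a 24×16 matrix over Z this has rank 15, with invariant factors (1,1,1,1,1,1,1,1,1,1,1,1,1,1,1).

Computing H_k = (kernel of ∂_k) / (image of ∂_{k+1}):

  H_2: rank ker ∂_2 − rank ∂_3 = (16 − 15) − 0 = 1, and there is no ∂_3, so H_2 = Z.

H_2 ≅ Z.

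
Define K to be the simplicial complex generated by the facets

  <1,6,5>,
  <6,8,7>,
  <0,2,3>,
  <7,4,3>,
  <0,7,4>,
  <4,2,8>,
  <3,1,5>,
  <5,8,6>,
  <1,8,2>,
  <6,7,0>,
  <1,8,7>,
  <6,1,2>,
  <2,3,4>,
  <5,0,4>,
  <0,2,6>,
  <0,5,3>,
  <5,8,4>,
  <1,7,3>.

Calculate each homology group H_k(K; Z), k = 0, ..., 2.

Order the vertices as 0 < 1 < 2 < 3 < 4 < 5 < 6 < 7 < 8. Listing each simplex with vertices in this order, K has dimension 2 with simplices:

  0-simplices (9): [0], [1], [2], [3], [4], [5], [6], [7], [8]
  1-simplices (27): (27 of them)
  2-simplices (18): [0,2,3], [0,2,6], [0,3,5], [0,4,5], [0,4,7], [0,6,7], [1,2,6], [1,2,8], [1,3,5], [1,3,7], [1,5,6], [1,7,8], [2,3,4], [2,4,8], [3,4,7], [4,5,8], [5,6,8], [6,7,8]

giving chain groups C_0 ≅ Z^9, C_1 ≅ Z^27, C_2 ≅ Z^18.

Boundary ∂_1: C_1 → C_0 sends each edge [p,q] (with p < q) to q − p.
As a 9×27 matrix over Z this has rank 8, with invariant factors (1,1,1,1,1,1,1,1).

Boundary ∂_2: C_2 → C_1 sends each 2-simplex [p,q,r] to [q,r] − [p,r] + [p,q]. For instance
  ∂[1,2,8] = [2,8] − [1,8] + [1,2],
  ∂[6,7,8] = [7,8] − [6,8] + [6,7].
This gives a 27×18 integer matrix of rank 18; reducing to Smith normal form yields diagonal entries (1,1,1,1,1,1,1,1,1,1,1,1,1,1,1,1,1,2).

Now H_k = ker ∂_k / im ∂_{k+1}, so:

  H_0: rank C_0 − rank ∂_1 = 9 − 8 = 1, and the invariant factors of ∂_1 are all 1, so H_0 ≅ Z.
  H_1: rank ker ∂_1 − rank ∂_2 = (27 − 8) − 18 = 1, and ∂_2 has invariant factor 2 > 1, so H_1 ≅ Z ⊕ Z/2.
  H_2: rank ker ∂_2 − rank ∂_3 = (18 − 18) − 0 = 0, and there is no ∂_3, so H_2 ≅ 0.

H_0 ≅ Z,  H_1 ≅ Z ⊕ Z/2,  H_2 = 0.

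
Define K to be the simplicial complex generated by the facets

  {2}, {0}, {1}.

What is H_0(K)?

H_0 = Z^3.

We work with the vertex ordering 0 < 1 < 2. The simplices of K, each written with vertices in increasing order, are:

  0-simplices (3): [0], [1], [2]

giving chain groups C_0 ≅ Z^3.

Now H_k = ker ∂_k / im ∂_{k+1}, so:

  H_0: rank C_0 − rank ∂_1 = 3 − 0 = 3, and there is no ∂_1, so H_0 ≅ Z^3.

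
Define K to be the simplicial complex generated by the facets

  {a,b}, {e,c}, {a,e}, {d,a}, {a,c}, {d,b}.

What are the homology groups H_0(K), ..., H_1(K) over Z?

Fix the vertex order a < b < c < d < e and write every simplex with vertices in increasing order. Then dim K = 1 and the simplices of K are:

  0-simplices (5): a, b, c, d, e
  1-simplices (6): ab, ac, ad, ae, bd, ce

giving chain groups C_0 ≅ Z^5, C_1 ≅ Z^6.

The boundary map ∂_1: C_1 → C_0 maps an edge to its endpoints' difference, ∂[p,q] = q − p.
The 5×6 boundary matrix has rank 4 and Smith normal form diag(1,1,1,1).

Computing H_k = (kernel of ∂_k) / (image of ∂_{k+1}):

  H_0: rank C_0 − rank ∂_1 = 5 − 4 = 1, and the invariant factors of ∂_1 are all 1, so H_0 = Z.
  H_1: rank ker ∂_1 − rank ∂_2 = (6 − 4) − 0 = 2, and there is no ∂_2, so H_1 = Z^2.

H_0 ≅ Z,  H_1 ≅ Z^2.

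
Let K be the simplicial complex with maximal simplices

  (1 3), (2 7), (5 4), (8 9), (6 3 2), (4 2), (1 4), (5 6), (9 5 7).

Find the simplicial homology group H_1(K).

Take the total order 1 < 2 < 3 < 4 < 5 < 6 < 7 < 8 < 9 on the vertex set. Then K (dimension 2) consists of the simplices:

  0-simplices (9): [1], [2], [3], [4], [5], [6], [7], [8], [9]
  1-simplices (13): [1,3], [1,4], [2,3], [2,4], [2,6], [2,7], [3,6], [4,5], [5,6], [5,7], [5,9], [7,9], [8,9]
  2-simplices (2): [2,3,6], [5,7,9]

Hence C_0 ≅ Z^9, C_1 ≅ Z^13, C_2 ≅ Z^2.

Boundary ∂_1: C_1 → C_0 sends each edge [p,q] (with p < q) to q − p. For instance
  ∂[4,5] = [5] − [4].
This gives a 9×13 integer matrix of rank 8; reducing to Smith normal form yields diagonal entries (1,1,1,1,1,1,1,1).

The boundary map ∂_2: C_2 → C_1 maps a triangle to the signed sum of its edges. For instance
  ∂[2,3,6] = [3,6] − [2,6] + [2,3],
  ∂[5,7,9] = [7,9] − [5,9] + [5,7].
The 13×2 boundary matrix has rank 2 and Smith normal form diag(1,1).

Computing H_k = (kernel of ∂_k) / (image of ∂_{k+1}):

  H_1: rank ker ∂_1 − rank ∂_2 = (13 − 8) − 2 = 3, and the invariant factors of ∂_2 are all 1, so H_1 = Z^3.

H_1 ≅ Z^3.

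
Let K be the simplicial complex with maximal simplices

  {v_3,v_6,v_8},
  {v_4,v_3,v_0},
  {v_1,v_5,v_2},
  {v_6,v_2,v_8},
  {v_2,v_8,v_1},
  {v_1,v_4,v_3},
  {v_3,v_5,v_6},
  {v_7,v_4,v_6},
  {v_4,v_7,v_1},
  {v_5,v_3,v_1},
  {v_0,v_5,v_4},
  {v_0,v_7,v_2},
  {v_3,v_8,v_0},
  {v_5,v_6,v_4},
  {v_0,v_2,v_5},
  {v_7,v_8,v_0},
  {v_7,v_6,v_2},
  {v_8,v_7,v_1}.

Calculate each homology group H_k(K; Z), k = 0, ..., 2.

We work with the vertex ordering v_0 < v_1 < v_2 < v_3 < v_4 < v_5 < v_6 < v_7 < v_8. The simplices of K, each written with vertices in increasing order, are:

  0-simplices (9): [v_0], [v_1], [v_2], [v_3], [v_4], [v_5], [v_6], [v_7], [v_8]
  1-simplices (27): (27 of them)
  2-simplices (18): (18 of them)

Hence C_0 ≅ Z^9, C_1 ≅ Z^27, C_2 ≅ Z^18.

Boundary ∂_1: C_1 → C_0 is given by ∂[p,q] = [q] − [p]. For instance
  ∂[v_2,v_5] = [v_5] − [v_2].
As a 9×27 matrix over Z this has rank 8, with invariant factors (1,1,1,1,1,1,1,1).

The boundary map ∂_2: C_2 → C_1 maps a triangle to the signed sum of its edges. For instance
  ∂[v_1,v_2,v_8] = [v_2,v_8] − [v_1,v_8] + [v_1,v_2],
  ∂[v_3,v_6,v_8] = [v_6,v_8] − [v_3,v_8] + [v_3,v_6].
As a 27×18 matrix over Z this has rank 18, with invariant factors (1,1,1,1,1,1,1,1,1,1,1,1,1,1,1,1,1,2).

Now H_k = ker ∂_k / im ∂_{k+1}, so:

  H_0: rank C_0 − rank ∂_1 = 9 − 8 = 1, and the invariant factors of ∂_1 are all 1, so H_0 ≅ Z.
  H_1: rank ker ∂_1 − rank ∂_2 = (27 − 8) − 18 = 1, and ∂_2 has invariant factor 2 > 1, so H_1 ≅ Z ⊕ Z/2.
  H_2: rank ker ∂_2 − rank ∂_3 = (18 − 18) − 0 = 0, and there is no ∂_3, so H_2 ≅ 0.

As a check, the Euler characteristic is 9 − 27 + 18 = 0, which agrees with 1 − 1 + 0 = 0.

H_0 ≅ Z,  H_1 ≅ Z ⊕ Z/2,  H_2 = 0.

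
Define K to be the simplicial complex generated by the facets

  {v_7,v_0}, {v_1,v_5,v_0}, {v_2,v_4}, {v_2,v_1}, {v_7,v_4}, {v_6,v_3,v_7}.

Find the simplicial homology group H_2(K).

K has 8 vertices, 10 edges, 2 triangles.
rank ∂_2 = 2, rank ∂_3 = 0 ⇒ b_2 = 2 − 2 − 0 = 0. So H_2 = 0.

H_2 ≅ 0.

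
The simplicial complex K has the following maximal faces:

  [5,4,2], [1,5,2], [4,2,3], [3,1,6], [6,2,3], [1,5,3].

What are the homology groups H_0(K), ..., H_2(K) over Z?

K has 6 vertices, 12 edges, 6 triangles.
rank ∂_0 = 0, rank ∂_1 = 5 ⇒ b_0 = 6 − 0 − 5 = 1; all invariant factors of ∂_1 are 1 so no torsion. So H_0 ≅ Z.
rank ∂_1 = 5, rank ∂_2 = 6 ⇒ b_1 = 12 − 5 − 6 = 1; all invariant factors of ∂_2 are 1 so no torsion. So H_1 ≅ Z.
rank ∂_2 = 6, rank ∂_3 = 0 ⇒ b_2 = 6 − 6 − 0 = 0. So H_2 ≅ 0.

H_0 = Z,  H_1 = Z,  H_2 = 0.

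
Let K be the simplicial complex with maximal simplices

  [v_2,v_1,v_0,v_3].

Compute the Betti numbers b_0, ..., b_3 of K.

b_0 = 1, b_1 = 0, b_2 = 0, b_3 = 0.

We work with the vertex ordering v_0 < v_1 < v_2 < v_3. The simplices of K, each written with vertices in increasing order, are:

  0-simplices (4): [v_0], [v_1], [v_2], [v_3]
  1-simplices (6): [v_0,v_1], [v_0,v_2], [v_0,v_3], [v_1,v_2], [v_1,v_3], [v_2,v_3]
  2-simplices (4): [v_0,v_1,v_2], [v_0,v_1,v_3], [v_0,v_2,v_3], [v_1,v_2,v_3]
  3-simplices (1): [v_0,v_1,v_2,v_3]

so the chain groups are C_0 ≅ Z^4, C_1 ≅ Z^6, C_2 ≅ Z^4, C_3 ≅ Z^1.

∂_1: C_1 → C_0 maps an edge to its endpoints' difference, ∂[p,q] = q − p. For instance
  ∂[v_0,v_2] = [v_2] − [v_0].
The 4×6 boundary matrix has rank 3 and Smith normal form diag(1,1,1).

∂_2: C_2 → C_1 maps a triangle to the signed sum of its edges. For instance
  ∂[v_0,v_1,v_3] = [v_1,v_3] − [v_0,v_3] + [v_0,v_1],
  ∂[v_1,v_2,v_3] = [v_2,v_3] − [v_1,v_3] + [v_1,v_2].
The 6×4 boundary matrix has rank 3 and Smith normal form diag(1,1,1).

Boundary ∂_3: C_3 → C_2 sends each 3-simplex σ to the alternating sum Σ_i (−1)^i (σ with its i-th vertex removed). For instance
  ∂[v_0,v_1,v_2,v_3] = [v_1,v_2,v_3] − [v_0,v_2,v_3] + [v_0,v_1,v_3] − [v_0,v_1,v_2].
The 4×1 boundary matrix has rank 1 and Smith normal form diag(1).

Reading off H_k = ker ∂_k / im ∂_{k+1}:

  H_0: rank C_0 − rank ∂_1 = 4 − 3 = 1, and the invariant factors of ∂_1 are all 1, so H_0 = Z.
  H_1: rank ker ∂_1 − rank ∂_2 = (6 − 3) − 3 = 0, and the invariant factors of ∂_2 are all 1, so H_1 = 0.
  H_2: rank ker ∂_2 − rank ∂_3 = (4 − 3) − 1 = 0, and the invariant factors of ∂_3 are all 1, so H_2 = 0.
  H_3: rank ker ∂_3 − rank ∂_4 = (1 − 1) − 0 = 0, and there is no ∂_4, so H_3 = 0.

Hence the Betti numbers are b_0 = 1, b_1 = 0, b_2 = 0, b_3 = 0.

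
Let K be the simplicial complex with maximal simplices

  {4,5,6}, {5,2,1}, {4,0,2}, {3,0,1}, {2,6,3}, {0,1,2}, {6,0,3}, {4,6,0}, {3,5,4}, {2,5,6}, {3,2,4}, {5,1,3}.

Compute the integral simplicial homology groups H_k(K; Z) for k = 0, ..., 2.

H_0 = Z,  H_1 = Z/2,  H_2 = 0.

Order the vertices as 0 < 1 < 2 < 3 < 4 < 5 < 6. Listing each simplex with vertices in this order, K has dimension 2 with simplices:

  0-simplices (7): [0], [1], [2], [3], [4], [5], [6]
  1-simplices (18): [0,1], [0,2], [0,3], [0,4], [0,6], [1,2], [1,3], [1,5], [2,3], [2,4], [2,5], [2,6], [3,4], [3,5], [3,6], [4,5], [4,6], [5,6]
  2-simplices (12): [0,1,2], [0,1,3], [0,2,4], [0,3,6], [0,4,6], [1,2,5], [1,3,5], [2,3,4], [2,3,6], [2,5,6], [3,4,5], [4,5,6]

so the chain groups are C_0 ≅ Z^7, C_1 ≅ Z^18, C_2 ≅ Z^12.

The boundary map ∂_1: C_1 → C_0 sends each edge [p,q] (with p < q) to q − p. For instance
  ∂[3,5] = [5] − [3].
This gives a 7×18 integer matrix of rank 6; reducing to Smith normal form yields diagonal entries (1,1,1,1,1,1).

Boundary ∂_2: C_2 → C_1 acts by ∂[p,q,r] = [q,r] − [p,r] + [p,q]. For instance
  ∂[2,3,4] = [3,4] − [2,4] + [2,3],
  ∂[2,5,6] = [5,6] − [2,6] + [2,5].
This gives a 18×12 integer matrix of rank 12; reducing to Smith normal form yields diagonal entries (1,1,1,1,1,1,1,1,1,1,1,2).

Reading off H_k = ker ∂_k / im ∂_{k+1}:

  H_0: rank C_0 − rank ∂_1 = 7 − 6 = 1, and the invariant factors of ∂_1 are all 1, so H_0 = Z.
  H_1: rank ker ∂_1 − rank ∂_2 = (18 − 6) − 12 = 0, and ∂_2 has invariant factor 2 > 1, so H_1 = Z/2.
  H_2: rank ker ∂_2 − rank ∂_3 = (12 − 12) − 0 = 0, and there is no ∂_3, so H_2 = 0.

As a check, the Euler characteristic is 7 − 18 + 12 = 1, which agrees with 1 − 0 + 0 = 1.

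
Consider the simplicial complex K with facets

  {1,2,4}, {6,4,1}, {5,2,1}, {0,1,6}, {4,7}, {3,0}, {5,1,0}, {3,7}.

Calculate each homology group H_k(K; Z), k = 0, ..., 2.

H_0 = Z,  H_1 = Z,  H_2 = 0.

Fix the vertex order 0 < 1 < 2 < 3 < 4 < 5 < 6 < 7 and write every simplex with vertices in increasing order. Then dim K = 2 and the simplices of K are:

  0-simplices (8): [0], [1], [2], [3], [4], [5], [6], [7]
  1-simplices (13): [0,1], [0,3], [0,5], [0,6], [1,2], [1,4], [1,5], [1,6], [2,4], [2,5], [3,7], [4,6], [4,7]
  2-simplices (5): [0,1,5], [0,1,6], [1,2,4], [1,2,5], [1,4,6]

giving chain groups C_0 ≅ Z^8, C_1 ≅ Z^13, C_2 ≅ Z^5.

Boundary ∂_1: C_1 → C_0 maps an edge to its endpoints' difference, ∂[p,q] = q − p.
This gives a 8×13 integer matrix of rank 7; reducing to Smith normal form yields diagonal entries (1,1,1,1,1,1,1).

The boundary map ∂_2: C_2 → C_1 maps a triangle to the signed sum of its edges. For instance
  ∂[0,1,5] = [1,5] − [0,5] + [0,1],
  ∂[1,2,5] = [2,5] − [1,5] + [1,2].
The 13×5 boundary matrix has rank 5 and Smith normal form diag(1,1,1,1,1).

Computing H_k = (kernel of ∂_k) / (image of ∂_{k+1}):

  H_0: rank C_0 − rank ∂_1 = 8 − 7 = 1, and the invariant factors of ∂_1 are all 1, so H_0 = Z.
  H_1: rank ker ∂_1 − rank ∂_2 = (13 − 7) − 5 = 1, and the invariant factors of ∂_2 are all 1, so H_1 = Z.
  H_2: rank ker ∂_2 − rank ∂_3 = (5 − 5) − 0 = 0, and there is no ∂_3, so H_2 = 0.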